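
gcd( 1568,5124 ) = 28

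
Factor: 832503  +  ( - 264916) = 567587 = 19^1*29873^1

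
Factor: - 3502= - 2^1*17^1*103^1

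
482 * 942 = 454044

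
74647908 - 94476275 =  - 19828367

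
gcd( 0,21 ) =21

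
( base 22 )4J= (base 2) 1101011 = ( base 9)128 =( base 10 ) 107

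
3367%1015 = 322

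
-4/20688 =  - 1/5172 = - 0.00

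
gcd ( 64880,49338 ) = 2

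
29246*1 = 29246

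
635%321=314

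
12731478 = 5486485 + 7244993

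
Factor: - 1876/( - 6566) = 2/7=2^1*7^( - 1 ) 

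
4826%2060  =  706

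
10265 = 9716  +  549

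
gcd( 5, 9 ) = 1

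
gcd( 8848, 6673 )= 1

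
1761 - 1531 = 230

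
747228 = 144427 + 602801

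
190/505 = 38/101 = 0.38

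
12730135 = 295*43153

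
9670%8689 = 981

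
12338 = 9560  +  2778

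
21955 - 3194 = 18761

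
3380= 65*52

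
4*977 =3908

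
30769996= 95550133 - 64780137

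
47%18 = 11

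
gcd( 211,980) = 1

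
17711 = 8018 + 9693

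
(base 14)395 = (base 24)15N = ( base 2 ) 1011001111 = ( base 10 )719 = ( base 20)1FJ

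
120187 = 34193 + 85994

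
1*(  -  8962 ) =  - 8962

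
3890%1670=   550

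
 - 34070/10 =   -  3407=- 3407.00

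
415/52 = 7 + 51/52 = 7.98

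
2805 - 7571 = -4766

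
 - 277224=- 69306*4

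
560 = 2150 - 1590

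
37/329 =37/329 = 0.11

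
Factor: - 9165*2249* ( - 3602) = 74244730170 = 2^1*3^1 * 5^1 * 13^2*47^1*173^1*1801^1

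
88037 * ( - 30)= - 2641110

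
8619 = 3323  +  5296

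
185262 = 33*5614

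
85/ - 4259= -85/4259 = - 0.02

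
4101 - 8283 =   -  4182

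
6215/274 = 6215/274 =22.68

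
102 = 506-404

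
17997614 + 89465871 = 107463485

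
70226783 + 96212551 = 166439334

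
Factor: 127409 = 43^1*2963^1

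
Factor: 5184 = 2^6  *  3^4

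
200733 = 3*66911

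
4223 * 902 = 3809146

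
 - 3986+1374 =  - 2612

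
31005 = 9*3445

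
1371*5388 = 7386948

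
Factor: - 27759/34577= - 3^1 * 19^1*71^( - 1) = -57/71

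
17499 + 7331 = 24830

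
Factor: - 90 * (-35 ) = 2^1*3^2*5^2*7^1 = 3150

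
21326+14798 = 36124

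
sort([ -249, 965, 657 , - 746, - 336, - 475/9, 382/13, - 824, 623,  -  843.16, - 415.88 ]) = [-843.16,-824,  -  746, - 415.88,-336,-249, -475/9 , 382/13, 623,657,965]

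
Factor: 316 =2^2*79^1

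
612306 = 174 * 3519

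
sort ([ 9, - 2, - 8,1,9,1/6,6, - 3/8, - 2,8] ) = [- 8, - 2, - 2, - 3/8,1/6,1 , 6, 8, 9,  9 ] 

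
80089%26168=1585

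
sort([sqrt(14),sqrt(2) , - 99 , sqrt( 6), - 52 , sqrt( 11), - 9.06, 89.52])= [  -  99, - 52, - 9.06,sqrt( 2),sqrt( 6 ), sqrt(11),sqrt(14),89.52]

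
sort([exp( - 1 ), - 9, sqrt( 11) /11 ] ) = [-9,  sqrt ( 11 )/11, exp(-1)] 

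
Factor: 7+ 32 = 39= 3^1*13^1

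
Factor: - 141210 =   -  2^1*3^3*5^1*523^1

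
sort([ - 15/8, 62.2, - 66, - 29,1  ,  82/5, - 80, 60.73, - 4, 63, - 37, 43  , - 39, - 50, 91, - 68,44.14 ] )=[ - 80,-68,-66, - 50, - 39,-37, - 29, - 4, -15/8,1,82/5,43,44.14, 60.73,62.2,  63,  91]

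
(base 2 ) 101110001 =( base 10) 369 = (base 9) 450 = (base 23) g1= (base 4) 11301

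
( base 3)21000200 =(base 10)5121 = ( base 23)9FF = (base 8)12001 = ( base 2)1010000000001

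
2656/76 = 664/19= 34.95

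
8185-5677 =2508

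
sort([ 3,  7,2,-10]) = [ - 10,2,  3,7]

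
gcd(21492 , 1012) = 4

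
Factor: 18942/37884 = 1/2 = 2^ ( - 1)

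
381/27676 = 381/27676 = 0.01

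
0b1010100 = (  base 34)2g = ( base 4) 1110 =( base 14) 60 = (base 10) 84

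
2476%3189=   2476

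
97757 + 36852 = 134609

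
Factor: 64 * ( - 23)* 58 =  - 2^7 * 23^1* 29^1= -  85376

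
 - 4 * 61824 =-247296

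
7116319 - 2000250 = 5116069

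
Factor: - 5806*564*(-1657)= 2^3*3^1*47^1*1657^1*2903^1 = 5425985688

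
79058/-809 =-98+224/809 = - 97.72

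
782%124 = 38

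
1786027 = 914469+871558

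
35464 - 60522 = - 25058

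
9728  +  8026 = 17754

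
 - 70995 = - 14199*5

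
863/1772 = 863/1772 = 0.49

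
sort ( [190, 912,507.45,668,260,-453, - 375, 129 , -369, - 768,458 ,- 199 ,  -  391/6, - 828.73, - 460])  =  [ -828.73,- 768,-460,-453,-375, - 369,-199, - 391/6,129, 190, 260, 458,507.45,668, 912]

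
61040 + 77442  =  138482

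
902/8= 451/4 =112.75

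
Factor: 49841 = 11^1*23^1*197^1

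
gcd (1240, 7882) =2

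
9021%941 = 552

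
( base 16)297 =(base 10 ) 663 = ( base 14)355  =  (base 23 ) 15j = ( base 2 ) 1010010111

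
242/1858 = 121/929= 0.13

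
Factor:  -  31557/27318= - 2^( - 1)*29^(  -  1 )*67^1 = - 67/58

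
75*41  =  3075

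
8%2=0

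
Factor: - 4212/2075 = -2^2*3^4*5^( - 2)*13^1*83^( - 1)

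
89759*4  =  359036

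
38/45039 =38/45039 = 0.00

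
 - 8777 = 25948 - 34725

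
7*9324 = 65268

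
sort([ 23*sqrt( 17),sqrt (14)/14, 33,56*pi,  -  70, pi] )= [  -  70, sqrt( 14)/14,  pi, 33,23*sqrt( 17), 56*pi]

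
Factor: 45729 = 3^2  *  5081^1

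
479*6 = 2874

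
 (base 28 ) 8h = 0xf1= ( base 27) 8p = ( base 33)7A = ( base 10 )241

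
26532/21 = 1263+3/7  =  1263.43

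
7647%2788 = 2071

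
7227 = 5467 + 1760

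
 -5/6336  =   - 1 + 6331/6336 = - 0.00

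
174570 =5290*33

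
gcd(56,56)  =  56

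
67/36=67/36 = 1.86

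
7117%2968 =1181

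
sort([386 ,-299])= [ - 299 , 386 ]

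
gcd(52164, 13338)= 54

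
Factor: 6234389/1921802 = 2^ ( - 1)*7^1*37^1*149^(- 1)* 6449^ ( - 1)*24071^1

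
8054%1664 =1398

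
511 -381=130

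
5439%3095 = 2344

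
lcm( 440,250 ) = 11000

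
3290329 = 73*45073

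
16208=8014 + 8194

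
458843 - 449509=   9334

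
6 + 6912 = 6918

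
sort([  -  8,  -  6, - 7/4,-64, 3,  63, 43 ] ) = [ - 64, - 8, - 6 , - 7/4, 3,43, 63 ] 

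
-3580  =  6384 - 9964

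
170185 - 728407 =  - 558222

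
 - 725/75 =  - 10+ 1/3= - 9.67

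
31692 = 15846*2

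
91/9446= 91/9446 = 0.01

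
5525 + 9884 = 15409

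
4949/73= 67 + 58/73 = 67.79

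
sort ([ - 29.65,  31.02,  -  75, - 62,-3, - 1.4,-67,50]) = [ - 75,- 67 , - 62, - 29.65, - 3, - 1.4, 31.02, 50 ] 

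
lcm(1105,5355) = 69615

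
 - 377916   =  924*( - 409 )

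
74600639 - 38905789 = 35694850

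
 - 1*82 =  - 82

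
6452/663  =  6452/663  =  9.73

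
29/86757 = 29/86757 = 0.00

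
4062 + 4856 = 8918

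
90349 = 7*12907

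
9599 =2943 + 6656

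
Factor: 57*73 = 3^1*19^1*73^1 =4161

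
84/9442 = 42/4721=0.01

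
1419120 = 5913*240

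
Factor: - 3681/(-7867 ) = 3^2*409^1*7867^( - 1) 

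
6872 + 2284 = 9156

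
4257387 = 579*7353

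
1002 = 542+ 460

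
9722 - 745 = 8977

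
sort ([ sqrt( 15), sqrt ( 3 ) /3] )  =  [ sqrt(3 ) /3, sqrt(15)]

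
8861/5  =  1772 + 1/5 = 1772.20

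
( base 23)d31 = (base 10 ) 6947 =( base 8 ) 15443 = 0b1101100100011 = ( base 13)3215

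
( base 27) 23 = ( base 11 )52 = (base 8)71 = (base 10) 57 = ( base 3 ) 2010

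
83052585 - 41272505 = 41780080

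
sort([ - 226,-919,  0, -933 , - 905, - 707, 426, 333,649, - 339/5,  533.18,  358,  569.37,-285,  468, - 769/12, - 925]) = [ - 933, - 925 , - 919, - 905, - 707, - 285,-226 , - 339/5, - 769/12,  0,333,  358,426, 468, 533.18,  569.37, 649 ] 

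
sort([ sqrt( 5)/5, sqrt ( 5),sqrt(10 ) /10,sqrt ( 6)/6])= [ sqrt( 10 ) /10,sqrt (6) /6,sqrt( 5)/5, sqrt( 5)]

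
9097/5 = 1819  +  2/5 = 1819.40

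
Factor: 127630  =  2^1 * 5^1*12763^1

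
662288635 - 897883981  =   - 235595346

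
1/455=1/455 = 0.00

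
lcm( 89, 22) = 1958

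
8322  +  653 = 8975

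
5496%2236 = 1024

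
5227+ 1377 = 6604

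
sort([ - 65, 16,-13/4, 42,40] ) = [ - 65, - 13/4,  16 , 40, 42] 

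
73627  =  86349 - 12722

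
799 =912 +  - 113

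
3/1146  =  1/382 = 0.00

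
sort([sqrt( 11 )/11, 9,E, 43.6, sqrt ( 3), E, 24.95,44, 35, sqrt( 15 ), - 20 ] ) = [ - 20, sqrt( 11 )/11 , sqrt(3), E,E,sqrt( 15),9, 24.95, 35,43.6, 44 ] 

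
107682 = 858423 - 750741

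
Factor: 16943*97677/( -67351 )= - 1654941411/67351 = - 3^2*47^( - 1)*1433^( - 1 )*10853^1 * 16943^1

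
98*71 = 6958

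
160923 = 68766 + 92157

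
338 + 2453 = 2791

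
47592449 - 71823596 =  - 24231147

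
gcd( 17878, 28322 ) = 14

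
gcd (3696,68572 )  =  28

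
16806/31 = 542+4/31 = 542.13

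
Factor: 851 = 23^1 * 37^1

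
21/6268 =21/6268 = 0.00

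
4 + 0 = 4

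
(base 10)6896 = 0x1af0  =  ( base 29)85N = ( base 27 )9CB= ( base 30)7JQ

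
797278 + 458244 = 1255522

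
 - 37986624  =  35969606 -73956230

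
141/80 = 141/80 = 1.76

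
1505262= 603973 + 901289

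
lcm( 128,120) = 1920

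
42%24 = 18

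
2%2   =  0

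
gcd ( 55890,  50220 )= 810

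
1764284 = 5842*302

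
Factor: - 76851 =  - 3^2*8539^1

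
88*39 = 3432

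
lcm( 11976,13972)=83832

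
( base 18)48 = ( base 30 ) 2K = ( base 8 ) 120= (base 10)80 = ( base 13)62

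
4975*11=54725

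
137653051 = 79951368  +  57701683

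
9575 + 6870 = 16445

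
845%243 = 116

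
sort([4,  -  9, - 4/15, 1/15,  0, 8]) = [-9, - 4/15, 0,1/15, 4,8]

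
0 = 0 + 0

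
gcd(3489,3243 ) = 3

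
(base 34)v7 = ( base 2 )10000100101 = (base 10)1061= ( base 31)137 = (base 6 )4525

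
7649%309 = 233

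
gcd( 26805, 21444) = 5361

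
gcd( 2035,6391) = 11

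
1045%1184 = 1045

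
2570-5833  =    -  3263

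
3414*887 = 3028218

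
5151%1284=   15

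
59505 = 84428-24923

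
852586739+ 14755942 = 867342681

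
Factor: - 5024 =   -  2^5*  157^1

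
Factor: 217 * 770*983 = 164249470 = 2^1*5^1*7^2*11^1 * 31^1 *983^1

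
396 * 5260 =2082960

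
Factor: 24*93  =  2^3 * 3^2 * 31^1= 2232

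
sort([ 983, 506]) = [ 506, 983]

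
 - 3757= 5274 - 9031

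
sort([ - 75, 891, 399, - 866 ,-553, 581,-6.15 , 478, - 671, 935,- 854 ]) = [ - 866, - 854, - 671, - 553,- 75,  -  6.15, 399 , 478, 581, 891, 935] 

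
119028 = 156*763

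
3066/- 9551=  - 3066/9551 = - 0.32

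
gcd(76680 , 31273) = 1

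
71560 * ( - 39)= - 2790840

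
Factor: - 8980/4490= -2^1 = - 2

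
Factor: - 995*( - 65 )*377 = 5^2*13^2 * 29^1*199^1= 24382475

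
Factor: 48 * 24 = 1152  =  2^7 * 3^2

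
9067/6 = 1511 + 1/6 = 1511.17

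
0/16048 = 0  =  0.00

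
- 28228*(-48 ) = 1354944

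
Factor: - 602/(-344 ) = 7/4 = 2^( - 2 )*7^1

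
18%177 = 18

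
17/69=17/69=0.25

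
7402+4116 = 11518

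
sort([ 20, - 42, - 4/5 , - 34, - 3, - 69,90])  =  [ - 69, - 42  , - 34, - 3, - 4/5 , 20,  90 ]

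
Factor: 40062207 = 3^1*41^1*325709^1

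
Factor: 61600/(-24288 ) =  - 175/69 = - 3^( - 1)*5^2*7^1*23^( - 1)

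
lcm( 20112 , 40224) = 40224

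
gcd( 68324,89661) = 19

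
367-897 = - 530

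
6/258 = 1/43=   0.02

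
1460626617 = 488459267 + 972167350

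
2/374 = 1/187 = 0.01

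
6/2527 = 6/2527 =0.00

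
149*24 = 3576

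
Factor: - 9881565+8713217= - 2^2 * 19^1*15373^1 = - 1168348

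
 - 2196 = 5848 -8044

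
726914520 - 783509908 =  - 56595388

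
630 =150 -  - 480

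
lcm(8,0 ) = 0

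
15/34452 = 5/11484 = 0.00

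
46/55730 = 23/27865   =  0.00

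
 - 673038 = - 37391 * 18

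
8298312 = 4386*1892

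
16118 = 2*8059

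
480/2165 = 96/433 =0.22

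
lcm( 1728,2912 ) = 157248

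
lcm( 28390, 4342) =369070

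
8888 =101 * 88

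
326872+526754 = 853626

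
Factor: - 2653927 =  - 61^1*139^1*313^1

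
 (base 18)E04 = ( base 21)A64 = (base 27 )664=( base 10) 4540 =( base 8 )10674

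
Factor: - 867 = -3^1*17^2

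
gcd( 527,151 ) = 1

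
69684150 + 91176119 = 160860269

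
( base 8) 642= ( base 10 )418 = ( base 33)CM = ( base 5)3133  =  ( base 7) 1135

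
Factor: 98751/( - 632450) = -2^(-1)*3^1*5^( - 2 ) * 7^(- 1)*13^( - 1)*139^( - 1)*32917^1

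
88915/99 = 88915/99 = 898.13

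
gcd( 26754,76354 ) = 2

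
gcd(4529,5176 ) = 647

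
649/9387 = 649/9387 =0.07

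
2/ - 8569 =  - 2/8569 =- 0.00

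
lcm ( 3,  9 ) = 9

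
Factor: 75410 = 2^1*5^1*7541^1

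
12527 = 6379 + 6148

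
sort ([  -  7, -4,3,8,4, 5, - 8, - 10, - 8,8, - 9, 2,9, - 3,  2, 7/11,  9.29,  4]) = [ - 10, - 9,-8,-8, - 7, - 4, -3,  7/11,  2, 2, 3,4,4,5, 8,  8, 9, 9.29 ]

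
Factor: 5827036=2^2*1456759^1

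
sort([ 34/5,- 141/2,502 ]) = [ - 141/2,34/5,502]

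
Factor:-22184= -2^3*47^1 * 59^1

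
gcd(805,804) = 1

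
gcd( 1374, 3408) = 6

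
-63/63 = -1   =  - 1.00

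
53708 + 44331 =98039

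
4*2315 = 9260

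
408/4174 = 204/2087 = 0.10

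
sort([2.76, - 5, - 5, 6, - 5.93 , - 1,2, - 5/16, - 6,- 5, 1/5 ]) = [ - 6, - 5.93,- 5,  -  5, - 5, - 1, - 5/16, 1/5, 2,  2.76, 6] 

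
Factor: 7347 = 3^1*31^1*79^1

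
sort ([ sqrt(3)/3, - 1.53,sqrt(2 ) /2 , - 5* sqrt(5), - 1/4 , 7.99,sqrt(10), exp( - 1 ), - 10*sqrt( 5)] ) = [ - 10*sqrt(5), - 5*sqrt( 5 ), - 1.53,-1/4, exp( - 1), sqrt( 3)/3, sqrt(2)/2,sqrt(10),  7.99] 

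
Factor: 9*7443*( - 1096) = - 2^3*3^4*137^1 * 827^1 = - 73417752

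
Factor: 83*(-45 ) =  - 3735 = - 3^2*5^1*83^1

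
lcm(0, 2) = 0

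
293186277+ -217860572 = 75325705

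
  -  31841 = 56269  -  88110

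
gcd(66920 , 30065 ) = 35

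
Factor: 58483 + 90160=11^1*13513^1 =148643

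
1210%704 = 506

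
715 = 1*715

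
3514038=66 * 53243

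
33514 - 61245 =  - 27731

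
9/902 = 9/902 = 0.01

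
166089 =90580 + 75509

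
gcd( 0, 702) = 702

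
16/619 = 16/619 = 0.03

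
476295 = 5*95259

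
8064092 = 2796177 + 5267915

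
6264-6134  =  130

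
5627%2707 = 213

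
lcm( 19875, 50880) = 1272000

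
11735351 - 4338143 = 7397208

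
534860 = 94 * 5690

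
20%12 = 8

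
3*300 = 900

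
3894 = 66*59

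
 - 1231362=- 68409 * 18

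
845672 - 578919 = 266753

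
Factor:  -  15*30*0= 0^1 = 0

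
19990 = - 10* ( - 1999)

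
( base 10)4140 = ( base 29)4qm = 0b1000000101100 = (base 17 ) E59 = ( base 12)2490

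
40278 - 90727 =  - 50449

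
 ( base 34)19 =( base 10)43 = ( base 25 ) 1I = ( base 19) 25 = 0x2b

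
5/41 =5/41 = 0.12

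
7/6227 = 7/6227 = 0.00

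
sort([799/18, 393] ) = [ 799/18, 393]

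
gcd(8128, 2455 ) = 1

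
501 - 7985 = - 7484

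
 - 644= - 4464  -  - 3820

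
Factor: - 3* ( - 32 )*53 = 2^5*3^1*53^1 = 5088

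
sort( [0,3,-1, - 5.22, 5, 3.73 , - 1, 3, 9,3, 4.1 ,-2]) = [  -  5.22, - 2,-1, - 1 , 0,3, 3,3,3.73,4.1, 5, 9 ]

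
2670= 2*1335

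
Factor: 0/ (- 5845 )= 0= 0^1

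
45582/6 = 7597 = 7597.00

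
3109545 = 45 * 69101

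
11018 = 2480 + 8538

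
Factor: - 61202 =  - 2^1*71^1 *431^1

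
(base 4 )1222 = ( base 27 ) 3p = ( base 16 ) 6a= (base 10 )106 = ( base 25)46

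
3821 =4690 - 869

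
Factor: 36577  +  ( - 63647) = -2^1*5^1*2707^1=- 27070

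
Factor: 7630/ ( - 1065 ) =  -1526/213 = -2^1*3^ (-1 )*7^1*71^(-1 )*109^1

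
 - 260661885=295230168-555892053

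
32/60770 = 16/30385= 0.00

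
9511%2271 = 427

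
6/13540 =3/6770 = 0.00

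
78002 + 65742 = 143744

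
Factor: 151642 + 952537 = 1104179^1 = 1104179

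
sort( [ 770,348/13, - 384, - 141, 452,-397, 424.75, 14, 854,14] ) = [ - 397,-384, - 141,14, 14,348/13, 424.75,452,770,854]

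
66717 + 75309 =142026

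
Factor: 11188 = 2^2*2797^1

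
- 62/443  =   - 62/443 = -  0.14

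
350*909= 318150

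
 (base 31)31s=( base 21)6e2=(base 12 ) 1852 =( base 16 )b7e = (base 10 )2942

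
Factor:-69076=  - 2^2*7^1*2467^1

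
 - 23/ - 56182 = 23/56182 = 0.00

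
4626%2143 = 340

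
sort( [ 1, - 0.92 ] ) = [ - 0.92, 1 ]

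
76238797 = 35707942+40530855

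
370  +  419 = 789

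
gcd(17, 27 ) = 1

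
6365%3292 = 3073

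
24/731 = 24/731 = 0.03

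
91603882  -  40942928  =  50660954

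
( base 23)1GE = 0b1110001111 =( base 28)14f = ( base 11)759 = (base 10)911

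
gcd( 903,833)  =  7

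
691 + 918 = 1609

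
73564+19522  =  93086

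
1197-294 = 903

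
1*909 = 909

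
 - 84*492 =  - 41328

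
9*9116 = 82044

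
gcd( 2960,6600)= 40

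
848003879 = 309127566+538876313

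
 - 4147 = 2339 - 6486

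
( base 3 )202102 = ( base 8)1047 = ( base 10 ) 551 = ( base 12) 39B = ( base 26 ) l5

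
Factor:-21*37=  - 777 = - 3^1 * 7^1*37^1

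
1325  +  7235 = 8560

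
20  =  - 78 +98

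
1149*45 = 51705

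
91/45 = 91/45 = 2.02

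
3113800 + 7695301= 10809101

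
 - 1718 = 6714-8432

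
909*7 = 6363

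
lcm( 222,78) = 2886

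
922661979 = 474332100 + 448329879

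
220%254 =220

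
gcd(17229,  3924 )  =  3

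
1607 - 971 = 636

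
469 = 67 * 7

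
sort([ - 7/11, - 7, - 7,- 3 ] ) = [  -  7 , - 7, - 3, - 7/11 ] 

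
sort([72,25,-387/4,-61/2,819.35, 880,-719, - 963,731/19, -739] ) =[-963, -739, - 719,-387/4, - 61/2, 25,731/19,72,  819.35, 880]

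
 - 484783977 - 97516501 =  - 582300478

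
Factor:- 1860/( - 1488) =5/4= 2^(- 2) *5^1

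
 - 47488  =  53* (-896)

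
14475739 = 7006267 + 7469472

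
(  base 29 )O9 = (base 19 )1I2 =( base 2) 1011000001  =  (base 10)705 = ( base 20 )1f5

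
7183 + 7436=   14619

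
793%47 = 41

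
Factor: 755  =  5^1*151^1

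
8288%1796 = 1104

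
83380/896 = 93 + 13/224 = 93.06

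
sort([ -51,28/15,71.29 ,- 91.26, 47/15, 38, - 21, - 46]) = [  -  91.26, - 51, - 46, -21,28/15,  47/15,38, 71.29]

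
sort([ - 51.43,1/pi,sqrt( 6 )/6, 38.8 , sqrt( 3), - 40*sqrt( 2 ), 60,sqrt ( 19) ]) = [ - 40*sqrt( 2),-51.43,1/pi,sqrt( 6) /6,sqrt(3 ),sqrt( 19),  38.8,60 ]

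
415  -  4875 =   -  4460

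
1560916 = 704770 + 856146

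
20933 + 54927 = 75860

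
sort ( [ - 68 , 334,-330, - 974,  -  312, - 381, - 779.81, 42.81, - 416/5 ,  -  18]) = [ - 974, - 779.81, - 381, - 330,  -  312, - 416/5, - 68 , - 18,  42.81,334]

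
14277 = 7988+6289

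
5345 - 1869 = 3476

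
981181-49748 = 931433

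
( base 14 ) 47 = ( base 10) 63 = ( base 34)1T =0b111111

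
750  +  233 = 983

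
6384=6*1064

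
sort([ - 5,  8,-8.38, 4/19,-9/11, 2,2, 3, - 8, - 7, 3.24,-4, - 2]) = [-8.38 ,  -  8, - 7, -5, - 4, - 2,-9/11,4/19,2,2,3, 3.24, 8 ]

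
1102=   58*19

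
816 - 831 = -15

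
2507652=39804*63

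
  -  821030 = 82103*( - 10)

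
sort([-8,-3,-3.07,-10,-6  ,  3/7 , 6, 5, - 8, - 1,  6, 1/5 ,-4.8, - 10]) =[-10, - 10, - 8, - 8, - 6, - 4.8, - 3.07, - 3, -1, 1/5, 3/7, 5, 6, 6 ] 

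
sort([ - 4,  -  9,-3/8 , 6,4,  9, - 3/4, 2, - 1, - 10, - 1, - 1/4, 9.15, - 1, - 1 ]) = [ - 10, - 9, - 4, -1,-1, - 1, - 1, - 3/4, - 3/8, - 1/4,2 , 4, 6,  9,9.15 ] 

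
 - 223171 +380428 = 157257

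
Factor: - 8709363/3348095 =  - 3^6 * 5^ (- 1) * 13^1 * 337^(  -  1 )*919^1 * 1987^(  -  1 )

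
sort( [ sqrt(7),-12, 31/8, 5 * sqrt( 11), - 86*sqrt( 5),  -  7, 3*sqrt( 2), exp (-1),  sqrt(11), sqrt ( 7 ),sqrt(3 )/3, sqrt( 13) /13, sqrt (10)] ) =[-86*sqrt(5),-12,- 7,sqrt(13)/13, exp( - 1 ), sqrt (3 )/3  ,  sqrt(7), sqrt( 7), sqrt( 10), sqrt(11 ), 31/8, 3*sqrt (2 ), 5*sqrt(11)] 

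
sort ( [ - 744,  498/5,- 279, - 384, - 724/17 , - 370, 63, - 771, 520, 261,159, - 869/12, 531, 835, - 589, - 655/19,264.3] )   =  [ -771,-744, - 589, - 384, - 370,  -  279,-869/12, - 724/17, - 655/19, 63,  498/5,159, 261, 264.3, 520,  531,  835] 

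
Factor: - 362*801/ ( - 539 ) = 289962/539 = 2^1* 3^2*7^(-2)*11^ (- 1)*89^1* 181^1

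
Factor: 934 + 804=2^1*11^1*79^1  =  1738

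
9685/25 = 1937/5 = 387.40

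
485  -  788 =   -  303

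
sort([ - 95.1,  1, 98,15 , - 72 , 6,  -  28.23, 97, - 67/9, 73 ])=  [ - 95.1, - 72,- 28.23, - 67/9, 1, 6 , 15,73, 97, 98 ] 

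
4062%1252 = 306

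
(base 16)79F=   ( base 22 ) 40f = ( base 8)3637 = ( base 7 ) 5455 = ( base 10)1951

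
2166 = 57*38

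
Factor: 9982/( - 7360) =-217/160 = -  2^( - 5)*5^( - 1 )*7^1*31^1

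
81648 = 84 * 972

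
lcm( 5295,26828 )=402420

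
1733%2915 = 1733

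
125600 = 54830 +70770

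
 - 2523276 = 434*(  -  5814) 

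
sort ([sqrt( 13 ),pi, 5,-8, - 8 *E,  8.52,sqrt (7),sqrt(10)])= [-8 * E, - 8,  sqrt( 7),pi,sqrt(10),  sqrt (13 ), 5,8.52]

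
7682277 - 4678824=3003453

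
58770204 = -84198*(  -  698)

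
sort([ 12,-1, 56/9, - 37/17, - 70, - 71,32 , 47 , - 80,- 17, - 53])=[ - 80, - 71, - 70, - 53, - 17, - 37/17, - 1,56/9, 12, 32, 47]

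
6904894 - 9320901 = -2416007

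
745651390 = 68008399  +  677642991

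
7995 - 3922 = 4073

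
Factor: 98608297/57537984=2^ ( - 6 )*3^( - 1)*7^( - 1 )*31^( -1)*1381^ ( - 1 )*98608297^1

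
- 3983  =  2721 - 6704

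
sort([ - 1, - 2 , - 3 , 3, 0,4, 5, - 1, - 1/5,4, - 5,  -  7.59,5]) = [ - 7.59 , - 5, - 3, - 2, - 1,-1, - 1/5, 0,3, 4,4,5,5 ] 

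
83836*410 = 34372760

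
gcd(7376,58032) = 16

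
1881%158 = 143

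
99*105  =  10395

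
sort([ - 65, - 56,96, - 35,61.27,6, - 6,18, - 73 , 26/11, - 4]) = [-73, - 65 , -56, - 35, - 6, - 4 , 26/11,6,18,61.27,96] 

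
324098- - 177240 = 501338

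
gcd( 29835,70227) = 459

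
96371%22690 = 5611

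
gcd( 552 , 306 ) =6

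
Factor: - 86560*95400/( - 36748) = 2064456000/9187  =  2^6*3^2 * 5^3* 53^1* 541^1*9187^(-1 ) 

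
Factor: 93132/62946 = 398/269 = 2^1*199^1*269^ ( - 1 )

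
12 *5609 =67308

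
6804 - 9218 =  - 2414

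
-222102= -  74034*3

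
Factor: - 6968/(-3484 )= 2 = 2^1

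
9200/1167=7+1031/1167  =  7.88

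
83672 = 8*10459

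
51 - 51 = 0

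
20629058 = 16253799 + 4375259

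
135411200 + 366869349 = 502280549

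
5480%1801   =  77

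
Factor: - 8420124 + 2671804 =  -5748320 = -  2^5*5^1 * 37^1*971^1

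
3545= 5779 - 2234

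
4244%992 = 276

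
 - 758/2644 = -379/1322 = -  0.29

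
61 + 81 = 142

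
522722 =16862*31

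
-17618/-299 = 58 + 12/13 = 58.92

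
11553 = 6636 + 4917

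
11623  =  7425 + 4198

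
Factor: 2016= 2^5  *3^2*7^1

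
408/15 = 136/5 = 27.20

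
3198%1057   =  27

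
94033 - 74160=19873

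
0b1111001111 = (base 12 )693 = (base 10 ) 975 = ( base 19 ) 2d6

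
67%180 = 67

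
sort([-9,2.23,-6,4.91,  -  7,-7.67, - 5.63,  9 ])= [ - 9, - 7.67, - 7, - 6,-5.63,2.23,  4.91,9]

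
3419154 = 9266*369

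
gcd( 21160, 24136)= 8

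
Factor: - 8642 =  - 2^1 * 29^1*149^1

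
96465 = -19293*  ( - 5)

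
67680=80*846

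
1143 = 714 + 429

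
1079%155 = 149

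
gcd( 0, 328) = 328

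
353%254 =99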